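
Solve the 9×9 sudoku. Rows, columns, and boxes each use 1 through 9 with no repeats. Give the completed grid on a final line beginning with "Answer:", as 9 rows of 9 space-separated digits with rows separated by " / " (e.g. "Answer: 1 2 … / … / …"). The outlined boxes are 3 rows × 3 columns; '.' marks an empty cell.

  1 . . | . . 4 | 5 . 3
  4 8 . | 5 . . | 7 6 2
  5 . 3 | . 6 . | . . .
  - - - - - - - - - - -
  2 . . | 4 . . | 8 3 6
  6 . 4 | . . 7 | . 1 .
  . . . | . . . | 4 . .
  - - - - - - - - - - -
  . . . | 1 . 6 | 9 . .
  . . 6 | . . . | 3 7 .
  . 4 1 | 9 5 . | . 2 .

Step 1. [r7c5∈{2,3,4,7,8}] box 8 places 7 nowhere but r7c5, so r7c5=7.
Step 2. [r2c3∈{9}] r2c3 is down to just 9, so r2c3=9.
Step 3. [r9c9∈{8}] r9c9 has the single candidate 8 ⇒ r9c9=8.
Step 4. [r6c9∈{5,7,9}] 7 has one home in col 9: r6c9, so r6c9=7.
Step 5. [r6c4∈{2,3,6,8}] in row 6, 6 fits only at r6c4. So r6c4=6.
Step 6. [r5c4∈{2,3,8}] 3 has one home in col 4: r5c4. So r5c4=3.
Step 7. [r5c5∈{2,8,9}] r5c5 is the only open cell in row 5 admitting 8 ⇒ r5c5=8.
Step 8. [r8c9∈{1,4,5}] across row 8, 1 lands solely at r8c9. So r8c9=1.
Step 9. [r8c2∈{2,5,9}] r8c2 is the only open cell in row 8 admitting 5 ⇒ r8c2=5.
Step 10. [r5c2∈{9}] only 9 remains possible at r5c2. So r5c2=9.
Step 11. [r6c8∈{5,9}] box 6 places 9 nowhere but r6c8 ⇒ r6c8=9.
Step 12. [r1c5∈{2,9}] 9 has one home in row 1: r1c5. So r1c5=9.
Step 13. [r4c5∈{1}] r4c5 is down to just 1 ⇒ r4c5=1.
Step 14. [r4c2∈{7}] r4c2's peers cover all but 7. So r4c2=7.
Step 15. [r3c2∈{2}] r3c2 is down to just 2, so r3c2=2.
Step 16. [r7c2∈{3}] r7c2's peers cover all but 3, so r7c2=3.
Step 17. [r1c4∈{2,7,8}] r1c4 is the only open cell in row 1 admitting 2, so r1c4=2.
Step 18. [r8c4∈{8}] r8c4 is down to just 8, so r8c4=8.
Step 19. [r7c8∈{4,5}] in col 8, 5 fits only at r7c8, so r7c8=5.
Step 20. [r3c6∈{1,8}] col 6 places 8 nowhere but r3c6, so r3c6=8.
Step 21. [r4c3∈{5}] r4c3 is down to just 5. So r4c3=5.
Step 22. [r6c5∈{2}] r6c5 has the single candidate 2 ⇒ r6c5=2.
Step 23. [r6c3∈{8}] nothing but 8 survives at r6c3. So r6c3=8.
Step 24. [r2c5∈{3}] r2c5's peers cover all but 3 ⇒ r2c5=3.
Step 25. [r3c8∈{4}] only 4 remains possible at r3c8. So r3c8=4.
Step 26. [r9c7∈{6}] r9c7's peers cover all but 6, so r9c7=6.
Step 27. [r8c1∈{9}] nothing but 9 survives at r8c1. So r8c1=9.
Step 28. [r2c6∈{1}] r2c6 has the single candidate 1. So r2c6=1.
Step 29. [r7c9∈{4}] r7c9 has the single candidate 4. So r7c9=4.
Step 30. [r6c6∈{5}] nothing but 5 survives at r6c6 ⇒ r6c6=5.
Step 31. [r1c3∈{7}] r1c3 is down to just 7, so r1c3=7.
Step 32. [r6c1∈{3}] r6c1 has the single candidate 3, so r6c1=3.
Step 33. [r8c6∈{2}] r8c6 is down to just 2. So r8c6=2.
Step 34. [r8c5∈{4}] r8c5 has the single candidate 4 ⇒ r8c5=4.
Step 35. [r1c8∈{8}] r1c8 has the single candidate 8. So r1c8=8.
Step 36. [r3c9∈{9}] nothing but 9 survives at r3c9, so r3c9=9.
Step 37. [r3c7∈{1}] r3c7 has the single candidate 1. So r3c7=1.
Step 38. [r1c2∈{6}] r1c2's peers cover all but 6. So r1c2=6.
Step 39. [r6c2∈{1}] only 1 remains possible at r6c2, so r6c2=1.
Step 40. [r9c1∈{7}] nothing but 7 survives at r9c1, so r9c1=7.
Step 41. [r9c6∈{3}] only 3 remains possible at r9c6, so r9c6=3.
Step 42. [r7c3∈{2}] r7c3 is down to just 2, so r7c3=2.
Step 43. [r5c9∈{5}] only 5 remains possible at r5c9, so r5c9=5.
Step 44. [r7c1∈{8}] r7c1 is down to just 8, so r7c1=8.
Step 45. [r5c7∈{2}] nothing but 2 survives at r5c7. So r5c7=2.
Step 46. [r4c6∈{9}] r4c6 is down to just 9. So r4c6=9.
Step 47. [r3c4∈{7}] nothing but 7 survives at r3c4. So r3c4=7.

Answer: 1 6 7 2 9 4 5 8 3 / 4 8 9 5 3 1 7 6 2 / 5 2 3 7 6 8 1 4 9 / 2 7 5 4 1 9 8 3 6 / 6 9 4 3 8 7 2 1 5 / 3 1 8 6 2 5 4 9 7 / 8 3 2 1 7 6 9 5 4 / 9 5 6 8 4 2 3 7 1 / 7 4 1 9 5 3 6 2 8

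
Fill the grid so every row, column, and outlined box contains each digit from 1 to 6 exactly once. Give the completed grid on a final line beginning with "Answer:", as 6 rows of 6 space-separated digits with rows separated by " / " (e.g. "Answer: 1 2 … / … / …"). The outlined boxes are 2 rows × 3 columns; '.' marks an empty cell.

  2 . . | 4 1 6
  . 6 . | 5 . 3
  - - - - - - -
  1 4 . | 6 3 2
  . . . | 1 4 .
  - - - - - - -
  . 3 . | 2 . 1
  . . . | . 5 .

Step 1. [r3c3∈{5}] r3c3's peers cover all but 5 ⇒ r3c3=5.
Step 2. [r2c1∈{4}] r2c1 has the single candidate 4 ⇒ r2c1=4.
Step 3. [r6c1∈{6}] r6c1's peers cover all but 6, so r6c1=6.
Step 4. [r6c2∈{1,2}] r6c2 is the only open cell in col 2 admitting 1, so r6c2=1.
Step 5. [r4c3∈{2,3,6}] 6 has one home in row 4: r4c3. So r4c3=6.
Step 6. [r6c6∈{4}] r6c6's peers cover all but 4. So r6c6=4.
Step 7. [r1c3∈{3}] nothing but 3 survives at r1c3 ⇒ r1c3=3.
Step 8. [r1c2∈{5}] nothing but 5 survives at r1c2, so r1c2=5.
Step 9. [r2c5∈{2}] only 2 remains possible at r2c5, so r2c5=2.
Step 10. [r6c4∈{3}] r6c4 is down to just 3, so r6c4=3.
Step 11. [r5c1∈{5}] r5c1 is down to just 5 ⇒ r5c1=5.
Step 12. [r4c6∈{5}] only 5 remains possible at r4c6. So r4c6=5.
Step 13. [r5c3∈{4}] only 4 remains possible at r5c3, so r5c3=4.
Step 14. [r6c3∈{2}] nothing but 2 survives at r6c3, so r6c3=2.
Step 15. [r4c2∈{2}] r4c2's peers cover all but 2 ⇒ r4c2=2.
Step 16. [r5c5∈{6}] r5c5's peers cover all but 6. So r5c5=6.
Step 17. [r2c3∈{1}] nothing but 1 survives at r2c3, so r2c3=1.
Step 18. [r4c1∈{3}] r4c1 has the single candidate 3 ⇒ r4c1=3.

Answer: 2 5 3 4 1 6 / 4 6 1 5 2 3 / 1 4 5 6 3 2 / 3 2 6 1 4 5 / 5 3 4 2 6 1 / 6 1 2 3 5 4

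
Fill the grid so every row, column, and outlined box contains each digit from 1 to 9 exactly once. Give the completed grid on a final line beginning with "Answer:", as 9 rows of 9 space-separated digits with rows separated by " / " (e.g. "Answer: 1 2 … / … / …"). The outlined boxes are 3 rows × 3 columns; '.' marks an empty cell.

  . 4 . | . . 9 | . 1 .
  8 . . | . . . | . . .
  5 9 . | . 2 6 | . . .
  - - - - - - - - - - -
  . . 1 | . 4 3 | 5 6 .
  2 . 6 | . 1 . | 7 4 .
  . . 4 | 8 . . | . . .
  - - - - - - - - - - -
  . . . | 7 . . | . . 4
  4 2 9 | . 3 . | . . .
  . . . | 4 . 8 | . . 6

Step 1. [r2c2∈{1,3,6,7}] box 1 places 1 nowhere but r2c2 ⇒ r2c2=1.
Step 2. [r5c6∈{5}] r5c6 has the single candidate 5, so r5c6=5.
Step 3. [r7c3∈{3,5,8}] r7c3 is the only open cell in col 3 admitting 8. So r7c3=8.
Step 4. [r9c3∈{3,5,7}] 5 has one home in col 3: r9c3. So r9c3=5.
Step 5. [r2c7∈{2,3,4,6,9}] 6 has one home in row 2: r2c7, so r2c7=6.
Step 6. [r7c6∈{1,2}] r7c6 is the only open cell in box 8 admitting 2 ⇒ r7c6=2.
Step 7. [r1c5∈{5,7,8}] col 5 places 8 nowhere but r1c5. So r1c5=8.
Step 8. [r6c6∈{7}] nothing but 7 survives at r6c6, so r6c6=7.
Step 9. [r2c5∈{5,7}] 7 has one home in col 5: r2c5. So r2c5=7.
Step 10. [r9c5∈{9}] nothing but 9 survives at r9c5, so r9c5=9.
Step 11. [r1c1∈{3,6,7}] r1c1 is the only open cell in row 1 admitting 6, so r1c1=6.
Step 12. [r7c5∈{5,6}] 5 has one home in col 5: r7c5, so r7c5=5.
Step 13. [r8c6∈{1}] r8c6's peers cover all but 1 ⇒ r8c6=1.
Step 14. [r6c9∈{1,2,3,9}] col 9 places 1 nowhere but r6c9 ⇒ r6c9=1.
Step 15. [r8c7∈{8}] r8c7 has the single candidate 8, so r8c7=8.
Step 16. [r3c8∈{3,7,8}] col 8 places 8 nowhere but r3c8 ⇒ r3c8=8.
Step 17. [r4c4∈{2,9}] across col 4, 2 lands solely at r4c4. So r4c4=2.
Step 18. [r9c8∈{2,3,7}] the pair r8c8,r8c9 in box 9 locks {5,7} between them ⇒ r9c8≠7.
Step 19. [r8c8∈{5,7}] 7 has one home in col 8: r8c8, so r8c8=7.
Step 20. [r2c8∈{2,3,5,9}] across col 8, 5 lands solely at r2c8. So r2c8=5.
Step 21. [r2c9∈{2,3,9}] row 2 places 9 nowhere but r2c9 ⇒ r2c9=9.
Step 22. [r1c9∈{2,3,7}] col 9 places 2 nowhere but r1c9. So r1c9=2.
Step 23. [r1c7∈{3}] only 3 remains possible at r1c7. So r1c7=3.
Step 24. [r5c9∈{3,8}] col 9 places 3 nowhere but r5c9. So r5c9=3.
Step 25. [r4c1∈{7,9}] 9 has one home in row 4: r4c1. So r4c1=9.
Step 26. [r6c1∈{3}] r6c1's peers cover all but 3, so r6c1=3.
Step 27. [r2c4∈{3}] only 3 remains possible at r2c4, so r2c4=3.
Step 28. [r4c2∈{7,8}] r4c2 is the only open cell in row 4 admitting 7. So r4c2=7.
Step 29. [r7c1∈{1}] nothing but 1 survives at r7c1. So r7c1=1.
Step 30. [r7c7∈{9}] only 9 remains possible at r7c7 ⇒ r7c7=9.
Step 31. [r6c7∈{2}] r6c7's peers cover all but 2, so r6c7=2.
Step 32. [r7c8∈{3}] only 3 remains possible at r7c8 ⇒ r7c8=3.
Step 33. [r3c3∈{3,7}] row 3 places 3 nowhere but r3c3 ⇒ r3c3=3.
Step 34. [r9c1∈{7}] only 7 remains possible at r9c1 ⇒ r9c1=7.
Step 35. [r1c4∈{5}] nothing but 5 survives at r1c4 ⇒ r1c4=5.
Step 36. [r6c2∈{5}] nothing but 5 survives at r6c2, so r6c2=5.
Step 37. [r5c4∈{9}] r5c4's peers cover all but 9 ⇒ r5c4=9.
Step 38. [r3c7∈{4}] r3c7 is down to just 4 ⇒ r3c7=4.
Step 39. [r2c6∈{4}] nothing but 4 survives at r2c6. So r2c6=4.
Step 40. [r9c7∈{1}] only 1 remains possible at r9c7. So r9c7=1.
Step 41. [r9c8∈{2}] r9c8 is down to just 2, so r9c8=2.
Step 42. [r6c5∈{6}] nothing but 6 survives at r6c5 ⇒ r6c5=6.
Step 43. [r3c9∈{7}] only 7 remains possible at r3c9, so r3c9=7.
Step 44. [r8c4∈{6}] r8c4 is down to just 6 ⇒ r8c4=6.
Step 45. [r1c3∈{7}] nothing but 7 survives at r1c3. So r1c3=7.
Step 46. [r3c4∈{1}] nothing but 1 survives at r3c4, so r3c4=1.
Step 47. [r5c2∈{8}] r5c2 is down to just 8, so r5c2=8.
Step 48. [r4c9∈{8}] r4c9 is down to just 8, so r4c9=8.
Step 49. [r6c8∈{9}] nothing but 9 survives at r6c8, so r6c8=9.
Step 50. [r9c2∈{3}] nothing but 3 survives at r9c2 ⇒ r9c2=3.
Step 51. [r8c9∈{5}] only 5 remains possible at r8c9, so r8c9=5.
Step 52. [r2c3∈{2}] r2c3 has the single candidate 2. So r2c3=2.
Step 53. [r7c2∈{6}] only 6 remains possible at r7c2. So r7c2=6.

Answer: 6 4 7 5 8 9 3 1 2 / 8 1 2 3 7 4 6 5 9 / 5 9 3 1 2 6 4 8 7 / 9 7 1 2 4 3 5 6 8 / 2 8 6 9 1 5 7 4 3 / 3 5 4 8 6 7 2 9 1 / 1 6 8 7 5 2 9 3 4 / 4 2 9 6 3 1 8 7 5 / 7 3 5 4 9 8 1 2 6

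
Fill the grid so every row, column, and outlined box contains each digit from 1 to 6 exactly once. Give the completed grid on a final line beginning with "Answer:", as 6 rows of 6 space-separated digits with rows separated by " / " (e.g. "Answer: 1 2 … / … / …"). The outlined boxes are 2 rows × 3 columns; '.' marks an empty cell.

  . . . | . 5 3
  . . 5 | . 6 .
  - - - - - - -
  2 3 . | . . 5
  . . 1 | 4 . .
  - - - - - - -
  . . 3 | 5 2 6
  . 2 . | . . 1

Step 1. [r6c5∈{3,4}] col 5 places 4 nowhere but r6c5. So r6c5=4.
Step 2. [r2c6∈{2,4}] 4 has one home in col 6: r2c6, so r2c6=4.
Step 3. [r2c2∈{1}] r2c2's peers cover all but 1. So r2c2=1.
Step 4. [r6c3∈{6}] nothing but 6 survives at r6c3, so r6c3=6.
Step 5. [r5c2∈{4}] only 4 remains possible at r5c2 ⇒ r5c2=4.
Step 6. [r1c1∈{4,6}] r1c1 is the only open cell in col 1 admitting 4. So r1c1=4.
Step 7. [r4c1∈{5,6}] in col 1, 6 fits only at r4c1, so r4c1=6.
Step 8. [r1c4∈{1,2}] 1 has one home in row 1: r1c4 ⇒ r1c4=1.
Step 9. [r3c5∈{1}] only 1 remains possible at r3c5. So r3c5=1.
Step 10. [r4c6∈{2}] r4c6 is down to just 2, so r4c6=2.
Step 11. [r2c4∈{2}] r2c4's peers cover all but 2. So r2c4=2.
Step 12. [r1c2∈{6}] r1c2 is down to just 6, so r1c2=6.
Step 13. [r5c1∈{1}] r5c1 is down to just 1 ⇒ r5c1=1.
Step 14. [r6c1∈{5}] r6c1 is down to just 5 ⇒ r6c1=5.
Step 15. [r3c3∈{4}] r3c3 has the single candidate 4. So r3c3=4.
Step 16. [r6c4∈{3}] nothing but 3 survives at r6c4, so r6c4=3.
Step 17. [r1c3∈{2}] r1c3 is down to just 2 ⇒ r1c3=2.
Step 18. [r4c2∈{5}] nothing but 5 survives at r4c2. So r4c2=5.
Step 19. [r2c1∈{3}] r2c1 has the single candidate 3 ⇒ r2c1=3.
Step 20. [r3c4∈{6}] r3c4 has the single candidate 6. So r3c4=6.
Step 21. [r4c5∈{3}] nothing but 3 survives at r4c5. So r4c5=3.

Answer: 4 6 2 1 5 3 / 3 1 5 2 6 4 / 2 3 4 6 1 5 / 6 5 1 4 3 2 / 1 4 3 5 2 6 / 5 2 6 3 4 1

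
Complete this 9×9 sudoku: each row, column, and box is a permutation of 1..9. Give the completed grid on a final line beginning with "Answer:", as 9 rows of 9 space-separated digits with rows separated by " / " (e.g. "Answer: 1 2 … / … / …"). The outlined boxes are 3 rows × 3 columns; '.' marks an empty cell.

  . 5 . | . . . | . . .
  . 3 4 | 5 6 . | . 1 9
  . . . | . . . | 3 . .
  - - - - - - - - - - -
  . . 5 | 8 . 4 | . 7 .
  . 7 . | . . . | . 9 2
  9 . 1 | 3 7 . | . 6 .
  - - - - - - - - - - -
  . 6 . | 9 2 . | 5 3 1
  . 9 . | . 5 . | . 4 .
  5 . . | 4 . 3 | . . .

Step 1. [r5c5∈{1}] r5c5 is down to just 1. So r5c5=1.
Step 2. [r9c5∈{8}] only 8 remains possible at r9c5. So r9c5=8.
Step 3. [r7c6∈{7}] only 7 remains possible at r7c6, so r7c6=7.
Step 4. [r4c1∈{2,3,6}] in row 4, 6 fits only at r4c1. So r4c1=6.
Step 5. [r9c8∈{2}] r9c8's peers cover all but 2 ⇒ r9c8=2.
Step 6. [r1c8∈{8}] nothing but 8 survives at r1c8. So r1c8=8.
Step 7. [r9c3∈{7}] r9c3 has the single candidate 7 ⇒ r9c3=7.
Step 8. [r9c9∈{6}] r9c9 is down to just 6. So r9c9=6.
Step 9. [r6c2∈{2,4,8}] across col 2, 4 lands solely at r6c2 ⇒ r6c2=4.
Step 10. [r3c2∈{1,2,8}] r3c2 is the only open cell in col 2 admitting 8. So r3c2=8.
Step 11. [r1c7∈{2,4,6,7}] r1c7 is the only open cell in col 7 admitting 6 ⇒ r1c7=6.
Step 12. [r6c6∈{2,5}] 2 has one home in row 6: r6c6 ⇒ r6c6=2.
Step 13. [r7c3∈{8}] r7c3 has the single candidate 8, so r7c3=8.
Step 14. [r6c7∈{8}] nothing but 8 survives at r6c7 ⇒ r6c7=8.
Step 15. [r8c7∈{7}] r8c7's peers cover all but 7 ⇒ r8c7=7.
Step 16. [r2c1∈{2,7}] 7 has one home in row 2: r2c1, so r2c1=7.
Step 17. [r5c3∈{3}] r5c3's peers cover all but 3, so r5c3=3.
Step 18. [r8c3∈{2}] r8c3 is down to just 2 ⇒ r8c3=2.
Step 19. [r1c3∈{9}] r1c3 has the single candidate 9. So r1c3=9.
Step 20. [r1c6∈{1}] only 1 remains possible at r1c6, so r1c6=1.
Step 21. [r8c4∈{1,6}] across col 4, 1 lands solely at r8c4, so r8c4=1.
Step 22. [r1c1∈{2}] r1c1 is down to just 2 ⇒ r1c1=2.
Step 23. [r1c4∈{7}] nothing but 7 survives at r1c4, so r1c4=7.
Step 24. [r1c9∈{4}] r1c9 is down to just 4. So r1c9=4.
Step 25. [r4c5∈{9}] r4c5's peers cover all but 9, so r4c5=9.
Step 26. [r8c6∈{6}] only 6 remains possible at r8c6 ⇒ r8c6=6.
Step 27. [r3c9∈{5,7}] across row 3, 7 lands solely at r3c9 ⇒ r3c9=7.
Step 28. [r4c2∈{2}] r4c2 has the single candidate 2, so r4c2=2.
Step 29. [r3c4∈{2}] nothing but 2 survives at r3c4 ⇒ r3c4=2.
Step 30. [r9c7∈{9}] r9c7 is down to just 9 ⇒ r9c7=9.
Step 31. [r5c7∈{4}] r5c7 has the single candidate 4. So r5c7=4.
Step 32. [r5c4∈{6}] only 6 remains possible at r5c4 ⇒ r5c4=6.
Step 33. [r9c2∈{1}] nothing but 1 survives at r9c2 ⇒ r9c2=1.
Step 34. [r8c9∈{8}] r8c9 is down to just 8 ⇒ r8c9=8.
Step 35. [r2c7∈{2}] r2c7 has the single candidate 2, so r2c7=2.
Step 36. [r3c5∈{4}] only 4 remains possible at r3c5 ⇒ r3c5=4.
Step 37. [r3c6∈{9}] only 9 remains possible at r3c6 ⇒ r3c6=9.
Step 38. [r1c5∈{3}] nothing but 3 survives at r1c5 ⇒ r1c5=3.
Step 39. [r4c7∈{1}] r4c7's peers cover all but 1, so r4c7=1.
Step 40. [r3c1∈{1}] r3c1 has the single candidate 1. So r3c1=1.
Step 41. [r8c1∈{3}] r8c1's peers cover all but 3. So r8c1=3.
Step 42. [r2c6∈{8}] r2c6 has the single candidate 8 ⇒ r2c6=8.
Step 43. [r3c8∈{5}] r3c8's peers cover all but 5 ⇒ r3c8=5.
Step 44. [r7c1∈{4}] r7c1 is down to just 4. So r7c1=4.
Step 45. [r4c9∈{3}] r4c9's peers cover all but 3 ⇒ r4c9=3.
Step 46. [r3c3∈{6}] r3c3 has the single candidate 6. So r3c3=6.
Step 47. [r6c9∈{5}] r6c9 is down to just 5 ⇒ r6c9=5.
Step 48. [r5c6∈{5}] r5c6 has the single candidate 5 ⇒ r5c6=5.
Step 49. [r5c1∈{8}] r5c1 is down to just 8 ⇒ r5c1=8.

Answer: 2 5 9 7 3 1 6 8 4 / 7 3 4 5 6 8 2 1 9 / 1 8 6 2 4 9 3 5 7 / 6 2 5 8 9 4 1 7 3 / 8 7 3 6 1 5 4 9 2 / 9 4 1 3 7 2 8 6 5 / 4 6 8 9 2 7 5 3 1 / 3 9 2 1 5 6 7 4 8 / 5 1 7 4 8 3 9 2 6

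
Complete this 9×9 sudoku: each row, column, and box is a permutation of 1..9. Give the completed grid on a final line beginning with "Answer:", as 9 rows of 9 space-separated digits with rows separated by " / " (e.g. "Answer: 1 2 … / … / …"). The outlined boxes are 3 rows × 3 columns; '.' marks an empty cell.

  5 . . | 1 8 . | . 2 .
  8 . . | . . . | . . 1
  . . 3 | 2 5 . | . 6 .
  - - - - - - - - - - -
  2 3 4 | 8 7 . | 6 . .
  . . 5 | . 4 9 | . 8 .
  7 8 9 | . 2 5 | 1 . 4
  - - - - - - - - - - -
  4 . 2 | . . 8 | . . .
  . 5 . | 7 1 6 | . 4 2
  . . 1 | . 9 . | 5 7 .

Step 1. [r7c5∈{3}] r7c5's peers cover all but 3, so r7c5=3.
Step 2. [r7c7∈{9}] only 9 remains possible at r7c7, so r7c7=9.
Step 3. [r9c2∈{6}] r9c2 is down to just 6. So r9c2=6.
Step 4. [r2c4∈{3,4,6,9}] in col 4, 9 fits only at r2c4 ⇒ r2c4=9.
Step 5. [r6c8∈{3}] only 3 remains possible at r6c8 ⇒ r6c8=3.
Step 6. [r7c2∈{7}] r7c2 has the single candidate 7, so r7c2=7.
Step 7. [r5c9∈{7}] r5c9 is down to just 7. So r5c9=7.
Step 8. [r9c9∈{3,8}] r9c9 is the only open cell in row 9 admitting 8 ⇒ r9c9=8.
Step 9. [r1c9∈{3,9}] in col 9, 3 fits only at r1c9 ⇒ r1c9=3.
Step 10. [r3c9∈{9}] r3c9 has the single candidate 9. So r3c9=9.
Step 11. [r5c2∈{1}] nothing but 1 survives at r5c2. So r5c2=1.
Step 12. [r3c2∈{4}] nothing but 4 survives at r3c2, so r3c2=4.
Step 13. [r3c6∈{7}] r3c6 is down to just 7 ⇒ r3c6=7.
Step 14. [r1c6∈{4}] r1c6 is down to just 4, so r1c6=4.
Step 15. [r1c7∈{7}] r1c7 has the single candidate 7, so r1c7=7.
Step 16. [r4c9∈{5}] r4c9's peers cover all but 5. So r4c9=5.
Step 17. [r5c1∈{6}] r5c1's peers cover all but 6, so r5c1=6.
Step 18. [r2c5∈{6}] r2c5 is down to just 6. So r2c5=6.
Step 19. [r8c1∈{3,9}] in row 8, 9 fits only at r8c1, so r8c1=9.
Step 20. [r4c6∈{1}] only 1 remains possible at r4c6 ⇒ r4c6=1.
Step 21. [r2c6∈{3}] r2c6's peers cover all but 3, so r2c6=3.
Step 22. [r9c1∈{3}] r9c1 is down to just 3, so r9c1=3.
Step 23. [r3c7∈{8}] nothing but 8 survives at r3c7 ⇒ r3c7=8.
Step 24. [r3c1∈{1}] r3c1 is down to just 1, so r3c1=1.
Step 25. [r5c7∈{2}] nothing but 2 survives at r5c7, so r5c7=2.
Step 26. [r2c8∈{5}] r2c8 has the single candidate 5. So r2c8=5.
Step 27. [r2c7∈{4}] nothing but 4 survives at r2c7, so r2c7=4.
Step 28. [r8c7∈{3}] r8c7's peers cover all but 3 ⇒ r8c7=3.
Step 29. [r7c9∈{6}] r7c9 is down to just 6, so r7c9=6.
Step 30. [r2c2∈{2}] nothing but 2 survives at r2c2. So r2c2=2.
Step 31. [r6c4∈{6}] r6c4 has the single candidate 6. So r6c4=6.
Step 32. [r1c2∈{9}] only 9 remains possible at r1c2, so r1c2=9.
Step 33. [r1c3∈{6}] nothing but 6 survives at r1c3. So r1c3=6.
Step 34. [r8c3∈{8}] nothing but 8 survives at r8c3 ⇒ r8c3=8.
Step 35. [r9c6∈{2}] r9c6 has the single candidate 2, so r9c6=2.
Step 36. [r5c4∈{3}] r5c4's peers cover all but 3 ⇒ r5c4=3.
Step 37. [r4c8∈{9}] r4c8 is down to just 9 ⇒ r4c8=9.
Step 38. [r7c4∈{5}] only 5 remains possible at r7c4. So r7c4=5.
Step 39. [r2c3∈{7}] only 7 remains possible at r2c3 ⇒ r2c3=7.
Step 40. [r9c4∈{4}] r9c4 has the single candidate 4, so r9c4=4.
Step 41. [r7c8∈{1}] nothing but 1 survives at r7c8 ⇒ r7c8=1.

Answer: 5 9 6 1 8 4 7 2 3 / 8 2 7 9 6 3 4 5 1 / 1 4 3 2 5 7 8 6 9 / 2 3 4 8 7 1 6 9 5 / 6 1 5 3 4 9 2 8 7 / 7 8 9 6 2 5 1 3 4 / 4 7 2 5 3 8 9 1 6 / 9 5 8 7 1 6 3 4 2 / 3 6 1 4 9 2 5 7 8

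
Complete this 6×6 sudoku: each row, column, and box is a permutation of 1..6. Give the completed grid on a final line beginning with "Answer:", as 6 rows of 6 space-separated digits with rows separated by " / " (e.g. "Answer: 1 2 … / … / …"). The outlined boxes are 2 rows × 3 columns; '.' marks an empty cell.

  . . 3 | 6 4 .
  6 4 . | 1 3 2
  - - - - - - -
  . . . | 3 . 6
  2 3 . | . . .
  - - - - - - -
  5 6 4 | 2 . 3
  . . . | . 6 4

Step 1. [r4c6∈{1,5}] col 6 places 1 nowhere but r4c6. So r4c6=1.
Step 2. [r4c5∈{5}] r4c5 is down to just 5 ⇒ r4c5=5.
Step 3. [r1c2∈{1,2,5}] r1c2 is the only open cell in row 1 admitting 2. So r1c2=2.
Step 4. [r6c2∈{1}] r6c2 has the single candidate 1 ⇒ r6c2=1.
Step 5. [r3c3∈{1,5}] col 3 places 1 nowhere but r3c3, so r3c3=1.
Step 6. [r6c1∈{3}] r6c1 has the single candidate 3, so r6c1=3.
Step 7. [r3c2∈{5}] r3c2 is down to just 5. So r3c2=5.
Step 8. [r6c4∈{5}] r6c4 is down to just 5. So r6c4=5.
Step 9. [r3c1∈{4}] nothing but 4 survives at r3c1. So r3c1=4.
Step 10. [r6c3∈{2}] r6c3 has the single candidate 2. So r6c3=2.
Step 11. [r4c4∈{4}] only 4 remains possible at r4c4. So r4c4=4.
Step 12. [r3c5∈{2}] only 2 remains possible at r3c5, so r3c5=2.
Step 13. [r2c3∈{5}] r2c3 is down to just 5 ⇒ r2c3=5.
Step 14. [r1c6∈{5}] r1c6's peers cover all but 5, so r1c6=5.
Step 15. [r5c5∈{1}] only 1 remains possible at r5c5, so r5c5=1.
Step 16. [r1c1∈{1}] r1c1 is down to just 1, so r1c1=1.
Step 17. [r4c3∈{6}] r4c3 is down to just 6, so r4c3=6.

Answer: 1 2 3 6 4 5 / 6 4 5 1 3 2 / 4 5 1 3 2 6 / 2 3 6 4 5 1 / 5 6 4 2 1 3 / 3 1 2 5 6 4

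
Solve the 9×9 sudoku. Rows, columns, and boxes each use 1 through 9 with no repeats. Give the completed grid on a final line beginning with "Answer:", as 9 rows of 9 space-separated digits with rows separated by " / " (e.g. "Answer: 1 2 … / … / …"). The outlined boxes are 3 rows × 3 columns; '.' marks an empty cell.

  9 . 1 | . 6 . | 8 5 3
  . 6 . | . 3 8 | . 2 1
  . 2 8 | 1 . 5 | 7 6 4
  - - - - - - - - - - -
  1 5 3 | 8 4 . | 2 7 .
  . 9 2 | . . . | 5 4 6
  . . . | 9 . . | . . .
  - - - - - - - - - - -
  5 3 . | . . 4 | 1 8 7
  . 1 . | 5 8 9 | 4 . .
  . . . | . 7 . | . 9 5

Step 1. [r9c6∈{1,2,3,6}] across row 9, 1 lands solely at r9c6. So r9c6=1.
Step 2. [r5c1∈{7,8}] in row 5, 8 fits only at r5c1, so r5c1=8.
Step 3. [r9c4∈{2,3,6}] 3 has one home in box 8: r9c4. So r9c4=3.
Step 4. [r5c4∈{7}] r5c4 has the single candidate 7. So r5c4=7.
Step 5. [r2c4∈{4}] nothing but 4 survives at r2c4. So r2c4=4.
Step 6. [r2c1∈{7}] r2c1 has the single candidate 7. So r2c1=7.
Step 7. [r9c1∈{2,4,6}] r9c1 is the only open cell in row 9 admitting 2 ⇒ r9c1=2.
Step 8. [r8c1∈{6}] r8c1 has the single candidate 6, so r8c1=6.
Step 9. [r6c3∈{4,6,7}] col 3 places 6 nowhere but r6c3. So r6c3=6.
Step 10. [r1c2∈{4}] r1c2's peers cover all but 4. So r1c2=4.
Step 11. [r7c5∈{2}] nothing but 2 survives at r7c5, so r7c5=2.
Step 12. [r6c7∈{3}] nothing but 3 survives at r6c7 ⇒ r6c7=3.
Step 13. [r6c5∈{1,5}] row 6 places 5 nowhere but r6c5 ⇒ r6c5=5.
Step 14. [r1c6∈{2,7}] in row 1, 7 fits only at r1c6. So r1c6=7.
Step 15. [r6c2∈{7}] r6c2 has the single candidate 7, so r6c2=7.
Step 16. [r2c7∈{9}] only 9 remains possible at r2c7 ⇒ r2c7=9.
Step 17. [r8c8∈{3}] r8c8 has the single candidate 3. So r8c8=3.
Step 18. [r9c2∈{8}] only 8 remains possible at r9c2. So r9c2=8.
Step 19. [r6c6∈{2}] r6c6 has the single candidate 2, so r6c6=2.
Step 20. [r5c6∈{3}] only 3 remains possible at r5c6. So r5c6=3.
Step 21. [r4c6∈{6}] r4c6's peers cover all but 6 ⇒ r4c6=6.
Step 22. [r6c1∈{4}] r6c1 is down to just 4 ⇒ r6c1=4.
Step 23. [r8c9∈{2}] r8c9's peers cover all but 2, so r8c9=2.
Step 24. [r6c9∈{8}] r6c9 is down to just 8, so r6c9=8.
Step 25. [r8c3∈{7}] only 7 remains possible at r8c3, so r8c3=7.
Step 26. [r9c7∈{6}] r9c7 has the single candidate 6. So r9c7=6.
Step 27. [r5c5∈{1}] r5c5 is down to just 1. So r5c5=1.
Step 28. [r3c5∈{9}] only 9 remains possible at r3c5, so r3c5=9.
Step 29. [r9c3∈{4}] r9c3's peers cover all but 4, so r9c3=4.
Step 30. [r3c1∈{3}] r3c1 has the single candidate 3. So r3c1=3.
Step 31. [r1c4∈{2}] r1c4's peers cover all but 2, so r1c4=2.
Step 32. [r6c8∈{1}] nothing but 1 survives at r6c8 ⇒ r6c8=1.
Step 33. [r4c9∈{9}] only 9 remains possible at r4c9. So r4c9=9.
Step 34. [r7c3∈{9}] nothing but 9 survives at r7c3, so r7c3=9.
Step 35. [r2c3∈{5}] r2c3 has the single candidate 5. So r2c3=5.
Step 36. [r7c4∈{6}] r7c4 has the single candidate 6. So r7c4=6.

Answer: 9 4 1 2 6 7 8 5 3 / 7 6 5 4 3 8 9 2 1 / 3 2 8 1 9 5 7 6 4 / 1 5 3 8 4 6 2 7 9 / 8 9 2 7 1 3 5 4 6 / 4 7 6 9 5 2 3 1 8 / 5 3 9 6 2 4 1 8 7 / 6 1 7 5 8 9 4 3 2 / 2 8 4 3 7 1 6 9 5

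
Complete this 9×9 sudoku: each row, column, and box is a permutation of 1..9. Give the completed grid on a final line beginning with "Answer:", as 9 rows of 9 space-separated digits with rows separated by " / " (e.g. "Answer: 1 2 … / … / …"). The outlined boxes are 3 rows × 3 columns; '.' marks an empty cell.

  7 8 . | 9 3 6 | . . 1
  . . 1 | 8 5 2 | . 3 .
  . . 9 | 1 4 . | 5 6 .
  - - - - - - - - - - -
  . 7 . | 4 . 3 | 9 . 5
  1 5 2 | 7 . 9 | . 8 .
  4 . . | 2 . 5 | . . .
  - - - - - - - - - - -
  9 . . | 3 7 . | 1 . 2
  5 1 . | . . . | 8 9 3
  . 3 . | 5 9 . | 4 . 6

Step 1. [r5c5∈{6}] nothing but 6 survives at r5c5 ⇒ r5c5=6.
Step 2. [r6c9∈{7}] r6c9 is down to just 7 ⇒ r6c9=7.
Step 3. [r1c8∈{2,4}] across col 8, 4 lands solely at r1c8. So r1c8=4.
Step 4. [r6c7∈{3,6}] in col 7, 6 fits only at r6c7 ⇒ r6c7=6.
Step 5. [r8c3∈{4,6,7}] in row 8, 7 fits only at r8c3 ⇒ r8c3=7.
Step 6. [r9c3∈{8}] r9c3's peers cover all but 8, so r9c3=8.
Step 7. [r7c3∈{4,6}] across col 3, 4 lands solely at r7c3. So r7c3=4.
Step 8. [r4c1∈{6,8}] col 1 places 8 nowhere but r4c1, so r4c1=8.
Step 9. [r6c8∈{1}] r6c8 is down to just 1 ⇒ r6c8=1.
Step 10. [r3c2∈{2}] only 2 remains possible at r3c2. So r3c2=2.
Step 11. [r2c1∈{6}] r2c1's peers cover all but 6. So r2c1=6.
Step 12. [r6c3∈{3}] r6c3 is down to just 3. So r6c3=3.
Step 13. [r4c5∈{1}] r4c5 is down to just 1 ⇒ r4c5=1.
Step 14. [r8c4∈{6}] only 6 remains possible at r8c4. So r8c4=6.
Step 15. [r5c7∈{3}] only 3 remains possible at r5c7 ⇒ r5c7=3.
Step 16. [r7c6∈{8}] only 8 remains possible at r7c6, so r7c6=8.
Step 17. [r8c6∈{4}] nothing but 4 survives at r8c6, so r8c6=4.
Step 18. [r2c2∈{4}] only 4 remains possible at r2c2. So r2c2=4.
Step 19. [r1c3∈{5}] r1c3's peers cover all but 5, so r1c3=5.
Step 20. [r5c9∈{4}] r5c9 is down to just 4 ⇒ r5c9=4.
Step 21. [r3c1∈{3}] only 3 remains possible at r3c1. So r3c1=3.
Step 22. [r7c2∈{6}] r7c2 is down to just 6. So r7c2=6.
Step 23. [r3c6∈{7}] only 7 remains possible at r3c6. So r3c6=7.
Step 24. [r9c1∈{2}] r9c1 has the single candidate 2, so r9c1=2.
Step 25. [r4c3∈{6}] r4c3 has the single candidate 6 ⇒ r4c3=6.
Step 26. [r6c2∈{9}] r6c2 has the single candidate 9, so r6c2=9.
Step 27. [r3c9∈{8}] r3c9 is down to just 8. So r3c9=8.
Step 28. [r7c8∈{5}] nothing but 5 survives at r7c8 ⇒ r7c8=5.
Step 29. [r4c8∈{2}] r4c8 is down to just 2 ⇒ r4c8=2.
Step 30. [r9c8∈{7}] only 7 remains possible at r9c8. So r9c8=7.
Step 31. [r1c7∈{2}] only 2 remains possible at r1c7, so r1c7=2.
Step 32. [r8c5∈{2}] r8c5's peers cover all but 2 ⇒ r8c5=2.
Step 33. [r2c9∈{9}] r2c9's peers cover all but 9, so r2c9=9.
Step 34. [r6c5∈{8}] r6c5 has the single candidate 8, so r6c5=8.
Step 35. [r2c7∈{7}] only 7 remains possible at r2c7 ⇒ r2c7=7.
Step 36. [r9c6∈{1}] r9c6 has the single candidate 1. So r9c6=1.

Answer: 7 8 5 9 3 6 2 4 1 / 6 4 1 8 5 2 7 3 9 / 3 2 9 1 4 7 5 6 8 / 8 7 6 4 1 3 9 2 5 / 1 5 2 7 6 9 3 8 4 / 4 9 3 2 8 5 6 1 7 / 9 6 4 3 7 8 1 5 2 / 5 1 7 6 2 4 8 9 3 / 2 3 8 5 9 1 4 7 6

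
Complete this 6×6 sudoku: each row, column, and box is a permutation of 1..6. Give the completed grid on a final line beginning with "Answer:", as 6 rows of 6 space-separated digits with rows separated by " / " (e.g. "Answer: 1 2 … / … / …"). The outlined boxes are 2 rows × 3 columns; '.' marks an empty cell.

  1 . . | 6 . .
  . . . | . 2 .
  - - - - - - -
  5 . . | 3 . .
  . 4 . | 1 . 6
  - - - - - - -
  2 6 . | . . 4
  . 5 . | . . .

Step 1. [r2c2∈{3}] r2c2's peers cover all but 3 ⇒ r2c2=3.
Step 2. [r2c4∈{4,5}] col 4 places 4 nowhere but r2c4 ⇒ r2c4=4.
Step 3. [r4c3∈{2,3}] across row 4, 2 lands solely at r4c3, so r4c3=2.
Step 4. [r4c5∈{5}] r4c5's peers cover all but 5, so r4c5=5.
Step 5. [r1c5∈{3}] only 3 remains possible at r1c5, so r1c5=3.
Step 6. [r6c6∈{1,2,3}] r6c6 is the only open cell in col 6 admitting 3 ⇒ r6c6=3.
Step 7. [r1c3∈{4,5}] in row 1, 4 fits only at r1c3 ⇒ r1c3=4.
Step 8. [r6c3∈{1}] r6c3 has the single candidate 1 ⇒ r6c3=1.
Step 9. [r2c3∈{5,6}] in col 3, 5 fits only at r2c3. So r2c3=5.
Step 10. [r6c4∈{2}] r6c4 is down to just 2. So r6c4=2.
Step 11. [r3c2∈{1}] r3c2's peers cover all but 1 ⇒ r3c2=1.
Step 12. [r4c1∈{3}] nothing but 3 survives at r4c1, so r4c1=3.
Step 13. [r1c2∈{2}] r1c2's peers cover all but 2, so r1c2=2.
Step 14. [r3c3∈{6}] only 6 remains possible at r3c3 ⇒ r3c3=6.
Step 15. [r5c5∈{1}] r5c5's peers cover all but 1. So r5c5=1.
Step 16. [r3c5∈{4}] r3c5 is down to just 4. So r3c5=4.
Step 17. [r5c3∈{3}] r5c3's peers cover all but 3. So r5c3=3.
Step 18. [r5c4∈{5}] nothing but 5 survives at r5c4. So r5c4=5.
Step 19. [r2c6∈{1}] nothing but 1 survives at r2c6 ⇒ r2c6=1.
Step 20. [r6c5∈{6}] r6c5 is down to just 6 ⇒ r6c5=6.
Step 21. [r1c6∈{5}] r1c6 is down to just 5 ⇒ r1c6=5.
Step 22. [r6c1∈{4}] r6c1 has the single candidate 4 ⇒ r6c1=4.
Step 23. [r3c6∈{2}] nothing but 2 survives at r3c6. So r3c6=2.
Step 24. [r2c1∈{6}] only 6 remains possible at r2c1 ⇒ r2c1=6.

Answer: 1 2 4 6 3 5 / 6 3 5 4 2 1 / 5 1 6 3 4 2 / 3 4 2 1 5 6 / 2 6 3 5 1 4 / 4 5 1 2 6 3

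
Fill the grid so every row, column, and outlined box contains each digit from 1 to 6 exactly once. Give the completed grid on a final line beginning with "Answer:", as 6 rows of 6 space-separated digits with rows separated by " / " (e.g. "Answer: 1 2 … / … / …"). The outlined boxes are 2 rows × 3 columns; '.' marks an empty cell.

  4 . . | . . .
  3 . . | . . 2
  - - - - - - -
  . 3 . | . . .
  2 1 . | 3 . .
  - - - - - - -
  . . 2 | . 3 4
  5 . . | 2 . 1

Step 1. [r6c5∈{6}] nothing but 6 survives at r6c5. So r6c5=6.
Step 2. [r3c1∈{6}] r3c1 is down to just 6 ⇒ r3c1=6.
Step 3. [r3c6∈{5}] nothing but 5 survives at r3c6, so r3c6=5.
Step 4. [r3c3∈{4}] only 4 remains possible at r3c3, so r3c3=4.
Step 5. [r2c4∈{1,4,5,6}] col 4 places 4 nowhere but r2c4 ⇒ r2c4=4.
Step 6. [r1c4∈{1,5,6}] across col 4, 6 lands solely at r1c4 ⇒ r1c4=6.
Step 7. [r2c3∈{1,5,6}] in col 3, 6 fits only at r2c3, so r2c3=6.
Step 8. [r2c5∈{1,5}] in row 2, 1 fits only at r2c5. So r2c5=1.
Step 9. [r2c2∈{5}] nothing but 5 survives at r2c2, so r2c2=5.
Step 10. [r5c2∈{6}] nothing but 6 survives at r5c2 ⇒ r5c2=6.
Step 11. [r5c4∈{5}] r5c4 is down to just 5, so r5c4=5.
Step 12. [r5c1∈{1}] only 1 remains possible at r5c1, so r5c1=1.
Step 13. [r1c6∈{3}] r1c6's peers cover all but 3. So r1c6=3.
Step 14. [r1c5∈{5}] only 5 remains possible at r1c5, so r1c5=5.
Step 15. [r4c3∈{5}] only 5 remains possible at r4c3. So r4c3=5.
Step 16. [r6c2∈{4}] r6c2 is down to just 4. So r6c2=4.
Step 17. [r1c3∈{1}] nothing but 1 survives at r1c3, so r1c3=1.
Step 18. [r1c2∈{2}] r1c2's peers cover all but 2 ⇒ r1c2=2.
Step 19. [r3c4∈{1}] nothing but 1 survives at r3c4 ⇒ r3c4=1.
Step 20. [r3c5∈{2}] r3c5 is down to just 2 ⇒ r3c5=2.
Step 21. [r4c5∈{4}] r4c5's peers cover all but 4 ⇒ r4c5=4.
Step 22. [r6c3∈{3}] r6c3 is down to just 3, so r6c3=3.
Step 23. [r4c6∈{6}] r4c6 is down to just 6 ⇒ r4c6=6.

Answer: 4 2 1 6 5 3 / 3 5 6 4 1 2 / 6 3 4 1 2 5 / 2 1 5 3 4 6 / 1 6 2 5 3 4 / 5 4 3 2 6 1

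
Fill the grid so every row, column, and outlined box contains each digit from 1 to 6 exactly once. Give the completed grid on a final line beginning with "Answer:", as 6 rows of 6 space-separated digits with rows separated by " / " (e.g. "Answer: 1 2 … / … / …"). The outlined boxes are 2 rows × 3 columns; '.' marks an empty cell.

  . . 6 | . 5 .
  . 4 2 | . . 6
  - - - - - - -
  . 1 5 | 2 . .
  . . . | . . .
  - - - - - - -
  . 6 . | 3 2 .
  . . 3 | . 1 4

Step 1. [r4c3∈{4}] r4c3 is down to just 4. So r4c3=4.
Step 2. [r3c6∈{3}] r3c6 is down to just 3. So r3c6=3.
Step 3. [r2c4∈{1}] r2c4 is down to just 1, so r2c4=1.
Step 4. [r6c2∈{2,5}] across col 2, 5 lands solely at r6c2 ⇒ r6c2=5.
Step 5. [r4c5∈{6}] only 6 remains possible at r4c5. So r4c5=6.
Step 6. [r1c2∈{3}] nothing but 3 survives at r1c2, so r1c2=3.
Step 7. [r4c6∈{1,5}] in row 4, 1 fits only at r4c6, so r4c6=1.
Step 8. [r1c1∈{1}] r1c1's peers cover all but 1. So r1c1=1.
Step 9. [r4c1∈{2,3}] row 4 places 3 nowhere but r4c1. So r4c1=3.
Step 10. [r6c1∈{2}] r6c1 is down to just 2. So r6c1=2.
Step 11. [r4c4∈{5}] r4c4 has the single candidate 5 ⇒ r4c4=5.
Step 12. [r3c1∈{6}] r3c1 has the single candidate 6 ⇒ r3c1=6.
Step 13. [r1c6∈{2}] r1c6 has the single candidate 2. So r1c6=2.
Step 14. [r3c5∈{4}] r3c5 has the single candidate 4, so r3c5=4.
Step 15. [r2c1∈{5}] r2c1 has the single candidate 5 ⇒ r2c1=5.
Step 16. [r4c2∈{2}] only 2 remains possible at r4c2 ⇒ r4c2=2.
Step 17. [r5c3∈{1}] r5c3 is down to just 1. So r5c3=1.
Step 18. [r2c5∈{3}] r2c5 has the single candidate 3, so r2c5=3.
Step 19. [r1c4∈{4}] only 4 remains possible at r1c4 ⇒ r1c4=4.
Step 20. [r5c1∈{4}] only 4 remains possible at r5c1, so r5c1=4.
Step 21. [r6c4∈{6}] only 6 remains possible at r6c4, so r6c4=6.
Step 22. [r5c6∈{5}] r5c6 has the single candidate 5 ⇒ r5c6=5.

Answer: 1 3 6 4 5 2 / 5 4 2 1 3 6 / 6 1 5 2 4 3 / 3 2 4 5 6 1 / 4 6 1 3 2 5 / 2 5 3 6 1 4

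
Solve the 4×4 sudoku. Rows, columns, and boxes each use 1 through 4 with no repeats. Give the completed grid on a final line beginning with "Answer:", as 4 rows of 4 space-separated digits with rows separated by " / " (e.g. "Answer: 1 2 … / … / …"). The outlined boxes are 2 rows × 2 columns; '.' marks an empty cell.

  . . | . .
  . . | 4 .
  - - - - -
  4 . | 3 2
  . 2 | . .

Step 1. [r4c3∈{1}] r4c3's peers cover all but 1 ⇒ r4c3=1.
Step 2. [r2c1∈{1,2,3}] r2c1 is the only open cell in row 2 admitting 2, so r2c1=2.
Step 3. [r1c1∈{1,3}] col 1 places 1 nowhere but r1c1. So r1c1=1.
Step 4. [r2c2∈{3}] nothing but 3 survives at r2c2 ⇒ r2c2=3.
Step 5. [r2c4∈{1}] r2c4 has the single candidate 1 ⇒ r2c4=1.
Step 6. [r1c4∈{3}] nothing but 3 survives at r1c4. So r1c4=3.
Step 7. [r4c1∈{3}] r4c1 has the single candidate 3 ⇒ r4c1=3.
Step 8. [r4c4∈{4}] only 4 remains possible at r4c4. So r4c4=4.
Step 9. [r1c2∈{4}] r1c2 is down to just 4. So r1c2=4.
Step 10. [r1c3∈{2}] only 2 remains possible at r1c3. So r1c3=2.
Step 11. [r3c2∈{1}] r3c2's peers cover all but 1, so r3c2=1.

Answer: 1 4 2 3 / 2 3 4 1 / 4 1 3 2 / 3 2 1 4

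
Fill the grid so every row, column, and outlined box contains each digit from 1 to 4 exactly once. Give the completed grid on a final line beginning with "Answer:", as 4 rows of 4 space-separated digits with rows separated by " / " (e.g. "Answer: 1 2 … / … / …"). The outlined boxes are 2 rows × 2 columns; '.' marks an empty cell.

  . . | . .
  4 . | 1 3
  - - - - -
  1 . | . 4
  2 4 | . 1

Step 1. [r1c4∈{2}] nothing but 2 survives at r1c4. So r1c4=2.
Step 2. [r3c2∈{3}] nothing but 3 survives at r3c2 ⇒ r3c2=3.
Step 3. [r4c3∈{3}] r4c3 has the single candidate 3 ⇒ r4c3=3.
Step 4. [r1c1∈{3}] r1c1 is down to just 3. So r1c1=3.
Step 5. [r2c2∈{2}] only 2 remains possible at r2c2 ⇒ r2c2=2.
Step 6. [r1c2∈{1}] r1c2 is down to just 1, so r1c2=1.
Step 7. [r3c3∈{2}] nothing but 2 survives at r3c3 ⇒ r3c3=2.
Step 8. [r1c3∈{4}] only 4 remains possible at r1c3. So r1c3=4.

Answer: 3 1 4 2 / 4 2 1 3 / 1 3 2 4 / 2 4 3 1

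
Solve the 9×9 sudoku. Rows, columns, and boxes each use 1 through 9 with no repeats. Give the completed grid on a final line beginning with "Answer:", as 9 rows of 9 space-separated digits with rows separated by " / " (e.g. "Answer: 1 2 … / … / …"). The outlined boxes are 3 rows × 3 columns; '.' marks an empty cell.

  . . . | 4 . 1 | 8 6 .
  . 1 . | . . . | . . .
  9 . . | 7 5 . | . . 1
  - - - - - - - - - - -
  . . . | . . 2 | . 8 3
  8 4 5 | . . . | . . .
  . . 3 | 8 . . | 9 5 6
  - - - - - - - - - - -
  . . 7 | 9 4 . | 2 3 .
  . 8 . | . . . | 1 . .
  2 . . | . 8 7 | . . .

Step 1. [r9c4∈{1,3,5,6}] 1 has one home in box 8: r9c4. So r9c4=1.
Step 2. [r9c2∈{3,5,6,9}] row 9 places 3 nowhere but r9c2. So r9c2=3.
Step 3. [r1c3∈{2}] r1c3 is down to just 2. So r1c3=2.
Step 4. [r3c2∈{6}] r3c2's peers cover all but 6. So r3c2=6.
Step 5. [r7c2∈{5}] nothing but 5 survives at r7c2, so r7c2=5.
Step 6. [r7c6∈{6}] r7c6 is down to just 6 ⇒ r7c6=6.
Step 7. [r5c7∈{7}] nothing but 7 survives at r5c7, so r5c7=7.
Step 8. [r1c2∈{7}] r1c2 is down to just 7 ⇒ r1c2=7.
Step 9. [r4c3∈{1,6,9}] in col 3, 1 fits only at r4c3. So r4c3=1.
Step 10. [r4c1∈{6,7}] across box 4, 6 lands solely at r4c1. So r4c1=6.
Step 11. [r8c1∈{4}] only 4 remains possible at r8c1. So r8c1=4.
Step 12. [r3c8∈{2,4}] in row 3, 2 fits only at r3c8 ⇒ r3c8=2.
Step 13. [r4c7∈{4}] r4c7 has the single candidate 4, so r4c7=4.
Step 14. [r8c6∈{3,5}] in col 6, 5 fits only at r8c6 ⇒ r8c6=5.
Step 15. [r6c5∈{1,7}] row 6 places 1 nowhere but r6c5, so r6c5=1.
Step 16. [r3c3∈{4,8}] row 3 places 4 nowhere but r3c3. So r3c3=4.
Step 17. [r3c7∈{3}] only 3 remains possible at r3c7. So r3c7=3.
Step 18. [r2c7∈{5}] r2c7's peers cover all but 5 ⇒ r2c7=5.
Step 19. [r1c9∈{9}] r1c9 is down to just 9. So r1c9=9.
Step 20. [r1c5∈{3}] only 3 remains possible at r1c5, so r1c5=3.
Step 21. [r5c6∈{3,9}] in col 6, 3 fits only at r5c6 ⇒ r5c6=3.
Step 22. [r5c5∈{6,9}] in row 5, 9 fits only at r5c5. So r5c5=9.
Step 23. [r8c3∈{6,9}] across row 8, 6 lands solely at r8c3. So r8c3=6.
Step 24. [r8c8∈{7,9}] in row 8, 9 fits only at r8c8. So r8c8=9.
Step 25. [r9c8∈{4}] only 4 remains possible at r9c8 ⇒ r9c8=4.
Step 26. [r8c5∈{2}] r8c5's peers cover all but 2, so r8c5=2.
Step 27. [r2c5∈{6}] nothing but 6 survives at r2c5 ⇒ r2c5=6.
Step 28. [r2c6∈{8,9}] 9 has one home in row 2: r2c6 ⇒ r2c6=9.
Step 29. [r2c8∈{7}] r2c8 is down to just 7, so r2c8=7.
Step 30. [r5c8∈{1}] r5c8 is down to just 1 ⇒ r5c8=1.
Step 31. [r9c9∈{5}] r9c9 has the single candidate 5 ⇒ r9c9=5.
Step 32. [r7c1∈{1}] nothing but 1 survives at r7c1 ⇒ r7c1=1.
Step 33. [r6c6∈{4}] nothing but 4 survives at r6c6, so r6c6=4.
Step 34. [r2c9∈{4}] r2c9 is down to just 4. So r2c9=4.
Step 35. [r8c9∈{7}] r8c9 has the single candidate 7. So r8c9=7.
Step 36. [r5c9∈{2}] nothing but 2 survives at r5c9. So r5c9=2.
Step 37. [r4c4∈{5}] r4c4's peers cover all but 5 ⇒ r4c4=5.
Step 38. [r4c2∈{9}] r4c2 has the single candidate 9, so r4c2=9.
Step 39. [r1c1∈{5}] r1c1 is down to just 5, so r1c1=5.
Step 40. [r9c3∈{9}] nothing but 9 survives at r9c3, so r9c3=9.
Step 41. [r7c9∈{8}] r7c9 has the single candidate 8. So r7c9=8.
Step 42. [r8c4∈{3}] nothing but 3 survives at r8c4, so r8c4=3.
Step 43. [r4c5∈{7}] nothing but 7 survives at r4c5. So r4c5=7.
Step 44. [r2c4∈{2}] nothing but 2 survives at r2c4, so r2c4=2.
Step 45. [r6c2∈{2}] r6c2 is down to just 2. So r6c2=2.
Step 46. [r9c7∈{6}] only 6 remains possible at r9c7 ⇒ r9c7=6.
Step 47. [r2c3∈{8}] nothing but 8 survives at r2c3 ⇒ r2c3=8.
Step 48. [r3c6∈{8}] r3c6 is down to just 8. So r3c6=8.
Step 49. [r5c4∈{6}] only 6 remains possible at r5c4 ⇒ r5c4=6.
Step 50. [r2c1∈{3}] r2c1 is down to just 3 ⇒ r2c1=3.
Step 51. [r6c1∈{7}] r6c1's peers cover all but 7 ⇒ r6c1=7.

Answer: 5 7 2 4 3 1 8 6 9 / 3 1 8 2 6 9 5 7 4 / 9 6 4 7 5 8 3 2 1 / 6 9 1 5 7 2 4 8 3 / 8 4 5 6 9 3 7 1 2 / 7 2 3 8 1 4 9 5 6 / 1 5 7 9 4 6 2 3 8 / 4 8 6 3 2 5 1 9 7 / 2 3 9 1 8 7 6 4 5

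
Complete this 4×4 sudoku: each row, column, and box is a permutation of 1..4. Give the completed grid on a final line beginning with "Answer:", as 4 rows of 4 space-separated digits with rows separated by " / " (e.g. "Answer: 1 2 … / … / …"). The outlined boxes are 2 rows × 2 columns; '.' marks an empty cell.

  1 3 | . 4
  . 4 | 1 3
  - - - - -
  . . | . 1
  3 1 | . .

Step 1. [r3c1∈{2,4}] 4 has one home in col 1: r3c1 ⇒ r3c1=4.
Step 2. [r4c4∈{2}] r4c4 has the single candidate 2, so r4c4=2.
Step 3. [r3c2∈{2}] only 2 remains possible at r3c2. So r3c2=2.
Step 4. [r1c3∈{2}] only 2 remains possible at r1c3. So r1c3=2.
Step 5. [r3c3∈{3}] r3c3's peers cover all but 3, so r3c3=3.
Step 6. [r4c3∈{4}] nothing but 4 survives at r4c3. So r4c3=4.
Step 7. [r2c1∈{2}] nothing but 2 survives at r2c1 ⇒ r2c1=2.

Answer: 1 3 2 4 / 2 4 1 3 / 4 2 3 1 / 3 1 4 2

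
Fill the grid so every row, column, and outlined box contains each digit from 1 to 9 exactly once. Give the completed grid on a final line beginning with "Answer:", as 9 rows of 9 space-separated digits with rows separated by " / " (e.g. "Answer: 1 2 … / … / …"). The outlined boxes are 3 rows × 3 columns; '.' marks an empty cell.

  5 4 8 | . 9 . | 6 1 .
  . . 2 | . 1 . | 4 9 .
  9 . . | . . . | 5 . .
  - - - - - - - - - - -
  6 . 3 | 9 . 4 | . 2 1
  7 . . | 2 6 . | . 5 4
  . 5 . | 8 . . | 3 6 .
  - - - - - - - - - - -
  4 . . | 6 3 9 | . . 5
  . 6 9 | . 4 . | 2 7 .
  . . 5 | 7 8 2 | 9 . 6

Step 1. [r2c1∈{3}] nothing but 3 survives at r2c1, so r2c1=3.
Step 2. [r5c3∈{1}] nothing but 1 survives at r5c3. So r5c3=1.
Step 3. [r2c2∈{7}] r2c2 is down to just 7 ⇒ r2c2=7.
Step 4. [r6c5∈{7}] r6c5 is down to just 7, so r6c5=7.
Step 5. [r7c8∈{8}] r7c8's peers cover all but 8, so r7c8=8.
Step 6. [r3c8∈{3}] r3c8 has the single candidate 3, so r3c8=3.
Step 7. [r9c1∈{1}] r9c1's peers cover all but 1, so r9c1=1.
Step 8. [r2c6∈{5,6,8}] across row 2, 6 lands solely at r2c6 ⇒ r2c6=6.
Step 9. [r5c7∈{8}] only 8 remains possible at r5c7, so r5c7=8.
Step 10. [r1c9∈{2,7}] 2 has one home in row 1: r1c9, so r1c9=2.
Step 11. [r8c6∈{1,5}] 5 has one home in col 6: r8c6. So r8c6=5.
Step 12. [r3c9∈{7,8}] 7 has one home in col 9: r3c9 ⇒ r3c9=7.
Step 13. [r5c6∈{3}] r5c6's peers cover all but 3 ⇒ r5c6=3.
Step 14. [r3c2∈{1}] r3c2 has the single candidate 1. So r3c2=1.
Step 15. [r7c2∈{2}] r7c2 is down to just 2 ⇒ r7c2=2.
Step 16. [r4c2∈{8}] r4c2's peers cover all but 8 ⇒ r4c2=8.
Step 17. [r2c4∈{5}] nothing but 5 survives at r2c4, so r2c4=5.
Step 18. [r8c1∈{8}] r8c1's peers cover all but 8. So r8c1=8.
Step 19. [r3c6∈{8}] only 8 remains possible at r3c6 ⇒ r3c6=8.
Step 20. [r8c9∈{3}] only 3 remains possible at r8c9 ⇒ r8c9=3.
Step 21. [r3c4∈{4}] r3c4's peers cover all but 4 ⇒ r3c4=4.
Step 22. [r7c7∈{1}] only 1 remains possible at r7c7 ⇒ r7c7=1.
Step 23. [r5c2∈{9}] nothing but 9 survives at r5c2, so r5c2=9.
Step 24. [r6c3∈{4}] r6c3 is down to just 4, so r6c3=4.
Step 25. [r9c8∈{4}] r9c8's peers cover all but 4, so r9c8=4.
Step 26. [r3c3∈{6}] nothing but 6 survives at r3c3, so r3c3=6.
Step 27. [r9c2∈{3}] nothing but 3 survives at r9c2. So r9c2=3.
Step 28. [r6c6∈{1}] r6c6's peers cover all but 1. So r6c6=1.
Step 29. [r6c1∈{2}] only 2 remains possible at r6c1. So r6c1=2.
Step 30. [r1c4∈{3}] nothing but 3 survives at r1c4 ⇒ r1c4=3.
Step 31. [r4c5∈{5}] r4c5 has the single candidate 5. So r4c5=5.
Step 32. [r2c9∈{8}] r2c9's peers cover all but 8, so r2c9=8.
Step 33. [r6c9∈{9}] r6c9 is down to just 9, so r6c9=9.
Step 34. [r3c5∈{2}] r3c5 has the single candidate 2 ⇒ r3c5=2.
Step 35. [r8c4∈{1}] r8c4 has the single candidate 1. So r8c4=1.
Step 36. [r1c6∈{7}] only 7 remains possible at r1c6 ⇒ r1c6=7.
Step 37. [r4c7∈{7}] r4c7 is down to just 7, so r4c7=7.
Step 38. [r7c3∈{7}] nothing but 7 survives at r7c3. So r7c3=7.

Answer: 5 4 8 3 9 7 6 1 2 / 3 7 2 5 1 6 4 9 8 / 9 1 6 4 2 8 5 3 7 / 6 8 3 9 5 4 7 2 1 / 7 9 1 2 6 3 8 5 4 / 2 5 4 8 7 1 3 6 9 / 4 2 7 6 3 9 1 8 5 / 8 6 9 1 4 5 2 7 3 / 1 3 5 7 8 2 9 4 6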